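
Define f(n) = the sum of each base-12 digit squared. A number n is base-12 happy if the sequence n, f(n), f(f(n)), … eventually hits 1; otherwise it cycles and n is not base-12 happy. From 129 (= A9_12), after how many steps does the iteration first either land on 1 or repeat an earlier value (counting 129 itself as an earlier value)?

129 = (10,9)_12 → 181
181 = (1,3,1)_12 → 11
11 = (11)_12 → 121
121 = (10,1)_12 → 101
101 = (8,5)_12 → 89
89 = (7,5)_12 → 74
74 = (6,2)_12 → 40
40 = (3,4)_12 → 25
25 = (2,1)_12 → 5
5 = (5)_12 → 25  — 25 repeats.
That took 10 steps.

10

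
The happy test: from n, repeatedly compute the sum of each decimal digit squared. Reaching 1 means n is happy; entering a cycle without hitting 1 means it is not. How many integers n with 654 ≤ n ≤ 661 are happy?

2

654: 654 → 77 → 98 → 145 → 42 → 20 → 4 → 16 → 37 → 58 → 89 → 145  (repeats 145)
655: 655 → 86 → 100 → 1  (reaches 1)
656: 656 → 97 → 130 → 10 → 1  (reaches 1)
657: 657 → 110 → 2 → 4 → 16 → 37 → 58 → 89 → 145 → 42 → 20 → 4  (repeats 4)
658: 658 → 125 → 30 → 9 → 81 → 65 → 61 → 37 → 58 → 89 → 145 → 42 → 20 → 4 → 16 → 37  (repeats 37)
659: 659 → 142 → 21 → 5 → 25 → 29 → 85 → 89 → 145 → 42 → 20 → 4 → 16 → 37 → 58 → 89  (repeats 89)
660: 660 → 72 → 53 → 34 → 25 → 29 → 85 → 89 → 145 → 42 → 20 → 4 → 16 → 37 → 58 → 89  (repeats 89)
661: 661 → 73 → 58 → 89 → 145 → 42 → 20 → 4 → 16 → 37 → 58  (repeats 58)
happy: 655, 656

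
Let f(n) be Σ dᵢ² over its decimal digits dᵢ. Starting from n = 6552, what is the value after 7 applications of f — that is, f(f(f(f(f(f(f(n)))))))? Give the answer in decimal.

89

6552 → 6² + 5² + 5² + 2² = 36 + 25 + 25 + 4 = 90
90 → 9² + 0² = 81 + 0 = 81
81 → 8² + 1² = 64 + 1 = 65
65 → 6² + 5² = 36 + 25 = 61
61 → 6² + 1² = 36 + 1 = 37
37 → 3² + 7² = 9 + 49 = 58
58 → 5² + 8² = 25 + 64 = 89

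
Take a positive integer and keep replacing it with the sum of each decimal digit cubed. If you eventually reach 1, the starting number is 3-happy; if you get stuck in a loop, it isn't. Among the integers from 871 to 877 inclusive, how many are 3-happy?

871: 871 → 856 → 853 → 664 → 496 → 1009 → 730 → 370 → 370  (repeats 370)
872: 872 → 863 → 755 → 593 → 881 → 1025 → 134 → 92 → 737 → 713 → 371 → 371  (repeats 371)
873: 873 → 882 → 1032 → 36 → 243 → 99 → 1458 → 702 → 351 → 153 → 153  (repeats 153)
874: 874 → 919 → 1459 → 919  (repeats 919)
875: 875 → 980 → 1241 → 74 → 407 → 407  (repeats 407)
876: 876 → 1071 → 345 → 216 → 225 → 141 → 66 → 432 → 99 → 1458 → 702 → 351 → 153 → 153  (repeats 153)
877: 877 → 1198 → 1243 → 100 → 1  (reaches 1)
3-happy: 877

1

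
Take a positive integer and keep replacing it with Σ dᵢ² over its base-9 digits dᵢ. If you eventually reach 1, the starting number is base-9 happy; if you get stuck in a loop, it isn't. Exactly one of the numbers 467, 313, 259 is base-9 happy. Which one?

467

467: 467 → 125 → 81 → 1  — reaches 1 (base-9 happy)
313: 313 → 107 → 69 → 85 → 17 → 65 → 53 → 89 → 65  — repeats 65 (not base-9 happy)
259: 259 → 59 → 61 → 85 → 17 → 65 → 53 → 89 → 65  — repeats 65 (not base-9 happy)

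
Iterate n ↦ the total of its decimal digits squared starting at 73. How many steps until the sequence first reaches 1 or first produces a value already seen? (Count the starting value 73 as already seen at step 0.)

9

73 → 7² + 3² = 58
58 → 5² + 8² = 89
89 → 8² + 9² = 145
145 → 1² + 4² + 5² = 42
42 → 4² + 2² = 20
20 → 2² + 0² = 4
4 → 4² = 16
16 → 1² + 6² = 37
37 → 3² + 7² = 58  — 58 repeats.
That took 9 steps.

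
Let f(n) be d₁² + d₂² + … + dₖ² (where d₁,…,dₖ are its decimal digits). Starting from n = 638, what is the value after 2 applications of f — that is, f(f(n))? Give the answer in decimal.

638 → 6² + 3² + 8² = 109
109 → 1² + 0² + 9² = 82

82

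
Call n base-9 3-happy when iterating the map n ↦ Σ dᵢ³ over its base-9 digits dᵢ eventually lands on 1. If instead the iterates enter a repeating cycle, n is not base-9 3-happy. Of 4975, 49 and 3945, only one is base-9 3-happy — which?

4975

4975: 4975 → 929 → 81 → 1  — reaches 1 (base-9 3-happy)
49: 49 → 189 → 35 → 539 → 853 → 409 → 189  — repeats 189 (not base-9 3-happy)
3945: 3945 → 395 → 919 → 37 → 65 → 351 → 91 → 3 → 27 → 27  — repeats 27 (not base-9 3-happy)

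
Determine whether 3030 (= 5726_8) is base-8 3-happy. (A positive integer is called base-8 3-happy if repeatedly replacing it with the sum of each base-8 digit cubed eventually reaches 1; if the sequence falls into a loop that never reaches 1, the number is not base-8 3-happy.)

base-8 3-happy

3030 = (5,7,2,6)_8 → 5³ + 7³ + 2³ + 6³ = 692
692 = (1,2,6,4)_8 → 1³ + 2³ + 6³ + 4³ = 289
289 = (4,4,1)_8 → 4³ + 4³ + 1³ = 129
129 = (2,0,1)_8 → 2³ + 0³ + 1³ = 9
9 = (1,1)_8 → 1³ + 1³ = 2
2 = (2)_8 → 2³ = 8
8 = (1,0)_8 → 1³ + 0³ = 1  — reached 1.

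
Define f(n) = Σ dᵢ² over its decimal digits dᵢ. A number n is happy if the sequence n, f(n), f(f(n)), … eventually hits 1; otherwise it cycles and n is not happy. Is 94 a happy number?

94 → 9² + 4² = 81 + 16 = 97
97 → 9² + 7² = 81 + 49 = 130
130 → 1² + 3² + 0² = 1 + 9 + 0 = 10
10 → 1² + 0² = 1 + 0 = 1  — reached 1.

happy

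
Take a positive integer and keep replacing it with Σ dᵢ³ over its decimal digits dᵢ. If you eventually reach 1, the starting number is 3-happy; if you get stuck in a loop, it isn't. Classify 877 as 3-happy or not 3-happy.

3-happy

877 → 8³ + 7³ + 7³ = 1198
1198 → 1³ + 1³ + 9³ + 8³ = 1243
1243 → 1³ + 2³ + 4³ + 3³ = 100
100 → 1³ + 0³ + 0³ = 1  — reached 1.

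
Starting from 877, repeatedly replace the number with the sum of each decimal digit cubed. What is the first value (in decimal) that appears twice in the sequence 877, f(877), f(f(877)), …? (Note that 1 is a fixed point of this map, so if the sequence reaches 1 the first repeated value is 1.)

1

877 → 8³ + 7³ + 7³ = 1198
1198 → 1³ + 1³ + 9³ + 8³ = 1243
1243 → 1³ + 2³ + 4³ + 3³ = 100
100 → 1³ + 0³ + 0³ = 1  — reached the fixed point 1.
1 → 1, so 1 is the first repeated value.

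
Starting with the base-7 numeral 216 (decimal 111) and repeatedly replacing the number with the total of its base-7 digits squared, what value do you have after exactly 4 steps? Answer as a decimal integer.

111 = (2,1,6)_7 → 2² + 1² + 6² = 4 + 1 + 36 = 41
41 = (5,6)_7 → 5² + 6² = 25 + 36 = 61
61 = (1,1,5)_7 → 1² + 1² + 5² = 1 + 1 + 25 = 27
27 = (3,6)_7 → 3² + 6² = 9 + 36 = 45

45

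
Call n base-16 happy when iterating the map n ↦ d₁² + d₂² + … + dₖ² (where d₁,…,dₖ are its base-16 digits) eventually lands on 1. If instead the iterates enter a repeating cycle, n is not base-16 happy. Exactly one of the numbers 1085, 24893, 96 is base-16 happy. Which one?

1085: 1085 → 194 → 148 → 97 → 37 → 29 → 170 → 200 → 208 → 169 → 181 → 146 → 85 → 50 → 13 → 169  — repeats 169 (not base-16 happy)
24893: 24893 → 215 → 218 → 269 → 170 → 200 → 208 → 169 → 181 → 146 → 85 → 50 → 13 → 169  — repeats 169 (not base-16 happy)
96: 96 → 36 → 20 → 17 → 2 → 4 → 16 → 1  — reaches 1 (base-16 happy)

96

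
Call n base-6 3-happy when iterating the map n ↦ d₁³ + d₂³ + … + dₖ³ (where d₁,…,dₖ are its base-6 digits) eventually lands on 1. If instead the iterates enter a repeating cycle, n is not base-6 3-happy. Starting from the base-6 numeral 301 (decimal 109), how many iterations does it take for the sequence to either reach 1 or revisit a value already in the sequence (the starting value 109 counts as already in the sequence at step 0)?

6

109 = (3,0,1)_6 → 3³ + 0³ + 1³ = 28
28 = (4,4)_6 → 4³ + 4³ = 128
128 = (3,3,2)_6 → 3³ + 3³ + 2³ = 62
62 = (1,4,2)_6 → 1³ + 4³ + 2³ = 73
73 = (2,0,1)_6 → 2³ + 0³ + 1³ = 9
9 = (1,3)_6 → 1³ + 3³ = 28  — 28 repeats.
That took 6 steps.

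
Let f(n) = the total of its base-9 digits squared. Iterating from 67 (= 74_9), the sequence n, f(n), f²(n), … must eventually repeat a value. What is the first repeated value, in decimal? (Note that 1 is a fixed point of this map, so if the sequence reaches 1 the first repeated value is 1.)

65

67 = (7,4)_9 → 65
65 = (7,2)_9 → 53
53 = (5,8)_9 → 89
89 = (1,0,8)_9 → 65  — 65 already appeared earlier.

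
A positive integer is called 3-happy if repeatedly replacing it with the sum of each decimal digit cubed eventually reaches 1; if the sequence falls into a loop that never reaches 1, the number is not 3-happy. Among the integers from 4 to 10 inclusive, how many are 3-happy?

4: 4 → 64 → 280 → 520 → 133 → 55 → 250 → 133  — not 3-happy
5: 5 → 125 → 134 → 92 → 737 → 713 → 371 → 371  — not 3-happy
6: 6 → 216 → 225 → 141 → 66 → 432 → 99 → 1458 → 702 → 351 → 153 → 153  — not 3-happy
7: 7 → 343 → 118 → 514 → 190 → 730 → 370 → 370  — not 3-happy
8: 8 → 512 → 134 → 92 → 737 → 713 → 371 → 371  — not 3-happy
9: 9 → 729 → 1080 → 513 → 153 → 153  — not 3-happy
10: 10 → 1  — 3-happy
3-happy: 10

1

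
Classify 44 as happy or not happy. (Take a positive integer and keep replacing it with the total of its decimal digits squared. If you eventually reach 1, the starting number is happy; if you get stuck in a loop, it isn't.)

44 → 4² + 4² = 32
32 → 3² + 2² = 13
13 → 1² + 3² = 10
10 → 1² + 0² = 1  — reached 1.

happy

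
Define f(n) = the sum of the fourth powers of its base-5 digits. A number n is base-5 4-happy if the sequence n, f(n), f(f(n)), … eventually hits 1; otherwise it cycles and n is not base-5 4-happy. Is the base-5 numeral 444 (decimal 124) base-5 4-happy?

124 = (4,4,4)_5 → 4⁴ + 4⁴ + 4⁴ = 768
768 = (1,1,0,3,3)_5 → 1⁴ + 1⁴ + 0⁴ + 3⁴ + 3⁴ = 164
164 = (1,1,2,4)_5 → 1⁴ + 1⁴ + 2⁴ + 4⁴ = 274
274 = (2,0,4,4)_5 → 2⁴ + 0⁴ + 4⁴ + 4⁴ = 528
528 = (4,1,0,3)_5 → 4⁴ + 1⁴ + 0⁴ + 3⁴ = 338
338 = (2,3,2,3)_5 → 2⁴ + 3⁴ + 2⁴ + 3⁴ = 194
194 = (1,2,3,4)_5 → 1⁴ + 2⁴ + 3⁴ + 4⁴ = 354
354 = (2,4,0,4)_5 → 2⁴ + 4⁴ + 0⁴ + 4⁴ = 528  — 528 already seen; the sequence cycles without reaching 1.

not base-5 4-happy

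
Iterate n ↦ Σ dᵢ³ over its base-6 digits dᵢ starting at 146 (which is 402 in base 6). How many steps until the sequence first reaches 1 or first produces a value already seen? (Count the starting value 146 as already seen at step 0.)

146 = (4,0,2)_6 → 4³ + 0³ + 2³ = 72
72 = (2,0,0)_6 → 2³ + 0³ + 0³ = 8
8 = (1,2)_6 → 1³ + 2³ = 9
9 = (1,3)_6 → 1³ + 3³ = 28
28 = (4,4)_6 → 4³ + 4³ = 128
128 = (3,3,2)_6 → 3³ + 3³ + 2³ = 62
62 = (1,4,2)_6 → 1³ + 4³ + 2³ = 73
73 = (2,0,1)_6 → 2³ + 0³ + 1³ = 9  — 9 repeats.
That took 8 steps.

8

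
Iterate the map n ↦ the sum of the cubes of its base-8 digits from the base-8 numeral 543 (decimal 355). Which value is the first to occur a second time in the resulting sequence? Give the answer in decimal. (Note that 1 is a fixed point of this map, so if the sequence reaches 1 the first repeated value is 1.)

432

355 = (5,4,3)_8 → 5³ + 4³ + 3³ = 216
216 = (3,3,0)_8 → 3³ + 3³ + 0³ = 54
54 = (6,6)_8 → 6³ + 6³ = 432
432 = (6,6,0)_8 → 6³ + 6³ + 0³ = 432  — 432 already appeared earlier.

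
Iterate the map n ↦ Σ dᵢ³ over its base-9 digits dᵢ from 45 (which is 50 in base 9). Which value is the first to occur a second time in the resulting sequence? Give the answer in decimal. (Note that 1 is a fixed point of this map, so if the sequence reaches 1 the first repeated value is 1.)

1

45 = (5,0)_9 → 5³ + 0³ = 125 + 0 = 125
125 = (1,4,8)_9 → 1³ + 4³ + 8³ = 1 + 64 + 512 = 577
577 = (7,1,1)_9 → 7³ + 1³ + 1³ = 343 + 1 + 1 = 345
345 = (4,2,3)_9 → 4³ + 2³ + 3³ = 64 + 8 + 27 = 99
99 = (1,2,0)_9 → 1³ + 2³ + 0³ = 1 + 8 + 0 = 9
9 = (1,0)_9 → 1³ + 0³ = 1 + 0 = 1  — reached the fixed point 1.
1 → 1, so 1 is the first repeated value.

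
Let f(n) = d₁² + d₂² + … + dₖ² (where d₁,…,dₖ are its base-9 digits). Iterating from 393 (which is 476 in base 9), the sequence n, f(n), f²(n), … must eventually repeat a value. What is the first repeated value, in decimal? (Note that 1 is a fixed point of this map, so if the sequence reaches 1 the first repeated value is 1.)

1

393 = (4,7,6)_9 → 4² + 7² + 6² = 101
101 = (1,2,2)_9 → 1² + 2² + 2² = 9
9 = (1,0)_9 → 1² + 0² = 1  — reached the fixed point 1.
1 → 1, so 1 is the first repeated value.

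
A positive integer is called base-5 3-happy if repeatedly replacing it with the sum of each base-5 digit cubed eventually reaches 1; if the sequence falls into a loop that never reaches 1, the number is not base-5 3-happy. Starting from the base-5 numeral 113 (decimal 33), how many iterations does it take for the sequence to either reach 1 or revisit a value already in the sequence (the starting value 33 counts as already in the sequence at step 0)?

33 = (1,1,3)_5 → 1³ + 1³ + 3³ = 29
29 = (1,0,4)_5 → 1³ + 0³ + 4³ = 65
65 = (2,3,0)_5 → 2³ + 3³ + 0³ = 35
35 = (1,2,0)_5 → 1³ + 2³ + 0³ = 9
9 = (1,4)_5 → 1³ + 4³ = 65  — 65 repeats.
That took 5 steps.

5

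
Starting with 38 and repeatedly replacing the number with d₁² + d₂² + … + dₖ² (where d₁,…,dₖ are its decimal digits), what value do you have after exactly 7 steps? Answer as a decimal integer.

38 → 73
73 → 58
58 → 89
89 → 145
145 → 42
42 → 20
20 → 4

4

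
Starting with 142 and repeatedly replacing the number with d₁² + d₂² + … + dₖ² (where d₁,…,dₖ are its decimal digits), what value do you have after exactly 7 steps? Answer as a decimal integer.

142 → 1² + 4² + 2² = 21
21 → 2² + 1² = 5
5 → 5² = 25
25 → 2² + 5² = 29
29 → 2² + 9² = 85
85 → 8² + 5² = 89
89 → 8² + 9² = 145

145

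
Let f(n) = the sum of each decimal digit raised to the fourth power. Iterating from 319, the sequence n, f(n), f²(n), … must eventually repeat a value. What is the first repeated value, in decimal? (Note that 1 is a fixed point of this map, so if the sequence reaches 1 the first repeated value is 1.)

319 → 3⁴ + 1⁴ + 9⁴ = 6643
6643 → 6⁴ + 6⁴ + 4⁴ + 3⁴ = 2929
2929 → 2⁴ + 9⁴ + 2⁴ + 9⁴ = 13154
13154 → 1⁴ + 3⁴ + 1⁴ + 5⁴ + 4⁴ = 964
964 → 9⁴ + 6⁴ + 4⁴ = 8113
8113 → 8⁴ + 1⁴ + 1⁴ + 3⁴ = 4179
4179 → 4⁴ + 1⁴ + 7⁴ + 9⁴ = 9219
9219 → 9⁴ + 2⁴ + 1⁴ + 9⁴ = 13139
13139 → 1⁴ + 3⁴ + 1⁴ + 3⁴ + 9⁴ = 6725
6725 → 6⁴ + 7⁴ + 2⁴ + 5⁴ = 4338
4338 → 4⁴ + 3⁴ + 3⁴ + 8⁴ = 4514
4514 → 4⁴ + 5⁴ + 1⁴ + 4⁴ = 1138
1138 → 1⁴ + 1⁴ + 3⁴ + 8⁴ = 4179  — 4179 already appeared earlier.

4179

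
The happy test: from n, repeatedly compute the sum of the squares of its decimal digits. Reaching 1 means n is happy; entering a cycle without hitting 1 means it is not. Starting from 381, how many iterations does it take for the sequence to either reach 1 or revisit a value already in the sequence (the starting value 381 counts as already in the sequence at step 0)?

12

381 → 3² + 8² + 1² = 9 + 64 + 1 = 74
74 → 7² + 4² = 49 + 16 = 65
65 → 6² + 5² = 36 + 25 = 61
61 → 6² + 1² = 36 + 1 = 37
37 → 3² + 7² = 9 + 49 = 58
58 → 5² + 8² = 25 + 64 = 89
89 → 8² + 9² = 64 + 81 = 145
145 → 1² + 4² + 5² = 1 + 16 + 25 = 42
42 → 4² + 2² = 16 + 4 = 20
20 → 2² + 0² = 4 + 0 = 4
4 → 4² = 16
16 → 1² + 6² = 1 + 36 = 37  — 37 repeats.
That took 12 steps.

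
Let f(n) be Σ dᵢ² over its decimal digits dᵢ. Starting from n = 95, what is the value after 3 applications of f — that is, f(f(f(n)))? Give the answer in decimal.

58

95 → 9² + 5² = 81 + 25 = 106
106 → 1² + 0² + 6² = 1 + 0 + 36 = 37
37 → 3² + 7² = 9 + 49 = 58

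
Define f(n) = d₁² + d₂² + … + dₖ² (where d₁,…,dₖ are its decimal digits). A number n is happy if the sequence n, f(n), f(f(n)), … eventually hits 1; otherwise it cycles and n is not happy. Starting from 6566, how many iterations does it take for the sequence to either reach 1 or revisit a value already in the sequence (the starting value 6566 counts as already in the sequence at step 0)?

6566 → 6² + 5² + 6² + 6² = 36 + 25 + 36 + 36 = 133
133 → 1² + 3² + 3² = 1 + 9 + 9 = 19
19 → 1² + 9² = 1 + 81 = 82
82 → 8² + 2² = 64 + 4 = 68
68 → 6² + 8² = 36 + 64 = 100
100 → 1² + 0² + 0² = 1 + 0 + 0 = 1  — reached 1.
That took 6 steps.

6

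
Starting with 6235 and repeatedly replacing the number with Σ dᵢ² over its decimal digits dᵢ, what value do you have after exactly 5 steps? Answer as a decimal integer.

58

6235 → 6² + 2² + 3² + 5² = 74
74 → 7² + 4² = 65
65 → 6² + 5² = 61
61 → 6² + 1² = 37
37 → 3² + 7² = 58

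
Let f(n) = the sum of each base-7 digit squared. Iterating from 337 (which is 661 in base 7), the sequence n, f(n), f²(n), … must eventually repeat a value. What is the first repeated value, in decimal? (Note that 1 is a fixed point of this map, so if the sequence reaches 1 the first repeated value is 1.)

337 = (6,6,1)_7 → 6² + 6² + 1² = 36 + 36 + 1 = 73
73 = (1,3,3)_7 → 1² + 3² + 3² = 1 + 9 + 9 = 19
19 = (2,5)_7 → 2² + 5² = 4 + 25 = 29
29 = (4,1)_7 → 4² + 1² = 16 + 1 = 17
17 = (2,3)_7 → 2² + 3² = 4 + 9 = 13
13 = (1,6)_7 → 1² + 6² = 1 + 36 = 37
37 = (5,2)_7 → 5² + 2² = 25 + 4 = 29  — 29 already appeared earlier.

29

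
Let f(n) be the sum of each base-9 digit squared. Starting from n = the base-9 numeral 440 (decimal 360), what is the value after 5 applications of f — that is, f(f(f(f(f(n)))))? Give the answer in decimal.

360 = (4,4,0)_9 → 32
32 = (3,5)_9 → 34
34 = (3,7)_9 → 58
58 = (6,4)_9 → 52
52 = (5,7)_9 → 74

74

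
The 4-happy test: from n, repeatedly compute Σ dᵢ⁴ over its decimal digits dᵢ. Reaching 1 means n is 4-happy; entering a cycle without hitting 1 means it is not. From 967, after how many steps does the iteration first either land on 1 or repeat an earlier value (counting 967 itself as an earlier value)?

14

967 → 9⁴ + 6⁴ + 7⁴ = 10258
10258 → 1⁴ + 0⁴ + 2⁴ + 5⁴ + 8⁴ = 4738
4738 → 4⁴ + 7⁴ + 3⁴ + 8⁴ = 6834
6834 → 6⁴ + 8⁴ + 3⁴ + 4⁴ = 5729
5729 → 5⁴ + 7⁴ + 2⁴ + 9⁴ = 9603
9603 → 9⁴ + 6⁴ + 0⁴ + 3⁴ = 7938
7938 → 7⁴ + 9⁴ + 3⁴ + 8⁴ = 13139
13139 → 1⁴ + 3⁴ + 1⁴ + 3⁴ + 9⁴ = 6725
6725 → 6⁴ + 7⁴ + 2⁴ + 5⁴ = 4338
4338 → 4⁴ + 3⁴ + 3⁴ + 8⁴ = 4514
4514 → 4⁴ + 5⁴ + 1⁴ + 4⁴ = 1138
1138 → 1⁴ + 1⁴ + 3⁴ + 8⁴ = 4179
4179 → 4⁴ + 1⁴ + 7⁴ + 9⁴ = 9219
9219 → 9⁴ + 2⁴ + 1⁴ + 9⁴ = 13139  — 13139 repeats.
That took 14 steps.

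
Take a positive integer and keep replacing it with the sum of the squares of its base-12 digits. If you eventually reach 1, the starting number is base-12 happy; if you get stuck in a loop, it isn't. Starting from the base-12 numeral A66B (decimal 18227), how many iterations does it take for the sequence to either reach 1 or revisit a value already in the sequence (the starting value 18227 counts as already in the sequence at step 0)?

3

18227 = (10,6,6,11)_12 → 293
293 = (2,0,5)_12 → 29
29 = (2,5)_12 → 29  — 29 repeats.
That took 3 steps.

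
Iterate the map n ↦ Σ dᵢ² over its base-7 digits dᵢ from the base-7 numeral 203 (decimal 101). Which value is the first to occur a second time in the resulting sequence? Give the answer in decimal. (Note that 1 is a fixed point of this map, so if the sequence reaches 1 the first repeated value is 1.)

101 = (2,0,3)_7 → 2² + 0² + 3² = 4 + 0 + 9 = 13
13 = (1,6)_7 → 1² + 6² = 1 + 36 = 37
37 = (5,2)_7 → 5² + 2² = 25 + 4 = 29
29 = (4,1)_7 → 4² + 1² = 16 + 1 = 17
17 = (2,3)_7 → 2² + 3² = 4 + 9 = 13  — 13 already appeared earlier.

13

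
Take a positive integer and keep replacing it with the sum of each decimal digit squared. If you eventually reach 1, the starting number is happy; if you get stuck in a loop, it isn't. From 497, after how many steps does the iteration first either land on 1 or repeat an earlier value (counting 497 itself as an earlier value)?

15

497 → 4² + 9² + 7² = 146
146 → 1² + 4² + 6² = 53
53 → 5² + 3² = 34
34 → 3² + 4² = 25
25 → 2² + 5² = 29
29 → 2² + 9² = 85
85 → 8² + 5² = 89
89 → 8² + 9² = 145
145 → 1² + 4² + 5² = 42
42 → 4² + 2² = 20
20 → 2² + 0² = 4
4 → 4² = 16
16 → 1² + 6² = 37
37 → 3² + 7² = 58
58 → 5² + 8² = 89  — 89 repeats.
That took 15 steps.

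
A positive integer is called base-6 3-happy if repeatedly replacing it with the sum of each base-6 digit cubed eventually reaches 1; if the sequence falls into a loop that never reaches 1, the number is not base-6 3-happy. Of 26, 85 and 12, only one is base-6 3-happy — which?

85

26: 26 → 72 → 8 → 9 → 28 → 128 → 62 → 73 → 9  — repeats 9 (not base-6 3-happy)
85: 85 → 17 → 133 → 92 → 43 → 3 → 27 → 91 → 36 → 1  — reaches 1 (base-6 3-happy)
12: 12 → 8 → 9 → 28 → 128 → 62 → 73 → 9  — repeats 9 (not base-6 3-happy)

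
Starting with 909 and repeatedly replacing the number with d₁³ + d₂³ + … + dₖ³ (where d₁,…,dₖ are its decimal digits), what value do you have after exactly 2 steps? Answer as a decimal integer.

702

909 → 9³ + 0³ + 9³ = 1458
1458 → 1³ + 4³ + 5³ + 8³ = 702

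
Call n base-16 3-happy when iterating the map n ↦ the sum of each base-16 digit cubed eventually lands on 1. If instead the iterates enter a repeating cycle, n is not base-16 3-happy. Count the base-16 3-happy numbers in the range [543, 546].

543: 543 → 3384 → 2736 → 2331 → 2061 → 2709 → 1854 → 3114 → 2736  (repeats 2736)
544: 544 → 16 → 1  (reaches 1)
545: 545 → 17 → 2 → 8 → 512 → 8  (repeats 8)
546: 546 → 24 → 513 → 9 → 729 → 2934 → 1890 → 567 → 378 → 1344 → 189 → 3528 → 4437 → 252 → 5103 → 6147 → 540 → 1737 → 2673 → 1344  (repeats 1344)
base-16 3-happy: 544

1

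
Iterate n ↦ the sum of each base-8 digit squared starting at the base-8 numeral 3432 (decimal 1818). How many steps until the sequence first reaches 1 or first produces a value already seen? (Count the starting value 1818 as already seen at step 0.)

3

1818 = (3,4,3,2)_8 → 3² + 4² + 3² + 2² = 9 + 16 + 9 + 4 = 38
38 = (4,6)_8 → 4² + 6² = 16 + 36 = 52
52 = (6,4)_8 → 6² + 4² = 36 + 16 = 52  — 52 repeats.
That took 3 steps.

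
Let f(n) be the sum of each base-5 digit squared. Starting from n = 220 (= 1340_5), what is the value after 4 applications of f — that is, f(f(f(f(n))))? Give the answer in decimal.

220 = (1,3,4,0)_5 → 26
26 = (1,0,1)_5 → 2
2 = (2)_5 → 4
4 = (4)_5 → 16

16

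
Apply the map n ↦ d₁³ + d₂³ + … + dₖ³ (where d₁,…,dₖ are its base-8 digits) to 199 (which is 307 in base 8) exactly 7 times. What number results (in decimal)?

199 = (3,0,7)_8 → 3³ + 0³ + 7³ = 370
370 = (5,6,2)_8 → 5³ + 6³ + 2³ = 349
349 = (5,3,5)_8 → 5³ + 3³ + 5³ = 277
277 = (4,2,5)_8 → 4³ + 2³ + 5³ = 197
197 = (3,0,5)_8 → 3³ + 0³ + 5³ = 152
152 = (2,3,0)_8 → 2³ + 3³ + 0³ = 35
35 = (4,3)_8 → 4³ + 3³ = 91

91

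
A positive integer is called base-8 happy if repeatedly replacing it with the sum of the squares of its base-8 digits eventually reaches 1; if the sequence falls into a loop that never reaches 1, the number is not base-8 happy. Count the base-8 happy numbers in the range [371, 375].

2

371: 371 → 70 → 37 → 41 → 26 → 13 → 26  — not base-8 happy
372: 372 → 77 → 27 → 18 → 8 → 1  — base-8 happy
373: 373 → 86 → 41 → 26 → 13 → 26  — not base-8 happy
374: 374 → 97 → 18 → 8 → 1  — base-8 happy
375: 375 → 110 → 62 → 85 → 30 → 45 → 50 → 40 → 25 → 10 → 5 → 25  — not base-8 happy
base-8 happy: 372, 374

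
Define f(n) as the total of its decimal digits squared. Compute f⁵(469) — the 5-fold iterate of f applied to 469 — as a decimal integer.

469 → 4² + 6² + 9² = 16 + 36 + 81 = 133
133 → 1² + 3² + 3² = 1 + 9 + 9 = 19
19 → 1² + 9² = 1 + 81 = 82
82 → 8² + 2² = 64 + 4 = 68
68 → 6² + 8² = 36 + 64 = 100

100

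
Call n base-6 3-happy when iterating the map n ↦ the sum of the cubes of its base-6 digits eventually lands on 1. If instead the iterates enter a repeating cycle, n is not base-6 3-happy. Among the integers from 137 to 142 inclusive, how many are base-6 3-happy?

4

137: 137 → 216 → 1  — base-6 3-happy
138: 138 → 152 → 73 → 9 → 28 → 128 → 62 → 73  — not base-6 3-happy
139: 139 → 153 → 92 → 43 → 3 → 27 → 91 → 36 → 1  — base-6 3-happy
140: 140 → 160 → 136 → 155 → 190 → 190  — not base-6 3-happy
141: 141 → 179 → 314 → 81 → 36 → 1  — base-6 3-happy
142: 142 → 216 → 1  — base-6 3-happy
base-6 3-happy: 137, 139, 141, 142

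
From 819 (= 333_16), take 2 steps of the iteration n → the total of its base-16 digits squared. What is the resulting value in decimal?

819 = (3,3,3)_16 → 3² + 3² + 3² = 9 + 9 + 9 = 27
27 = (1,11)_16 → 1² + 11² = 1 + 121 = 122

122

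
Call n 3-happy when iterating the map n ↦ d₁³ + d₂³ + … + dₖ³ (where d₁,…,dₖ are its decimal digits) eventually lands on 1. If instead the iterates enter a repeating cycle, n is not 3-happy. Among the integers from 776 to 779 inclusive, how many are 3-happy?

776: 776 → 902 → 737 → 713 → 371 → 371  (repeats 371)
777: 777 → 1029 → 738 → 882 → 1032 → 36 → 243 → 99 → 1458 → 702 → 351 → 153 → 153  (repeats 153)
778: 778 → 1198 → 1243 → 100 → 1  (reaches 1)
779: 779 → 1415 → 191 → 731 → 371 → 371  (repeats 371)
3-happy: 778

1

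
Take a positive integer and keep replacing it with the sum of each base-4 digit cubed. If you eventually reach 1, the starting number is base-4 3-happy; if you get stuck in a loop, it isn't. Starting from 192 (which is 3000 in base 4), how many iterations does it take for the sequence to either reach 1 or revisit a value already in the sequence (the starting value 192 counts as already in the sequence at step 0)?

4

192 = (3,0,0,0)_4 → 3³ + 0³ + 0³ + 0³ = 27 + 0 + 0 + 0 = 27
27 = (1,2,3)_4 → 1³ + 2³ + 3³ = 1 + 8 + 27 = 36
36 = (2,1,0)_4 → 2³ + 1³ + 0³ = 8 + 1 + 0 = 9
9 = (2,1)_4 → 2³ + 1³ = 8 + 1 = 9  — 9 repeats.
That took 4 steps.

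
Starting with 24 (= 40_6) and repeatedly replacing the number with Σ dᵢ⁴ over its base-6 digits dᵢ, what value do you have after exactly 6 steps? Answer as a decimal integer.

288

24 = (4,0)_6 → 4⁴ + 0⁴ = 256 + 0 = 256
256 = (1,1,0,4)_6 → 1⁴ + 1⁴ + 0⁴ + 4⁴ = 1 + 1 + 0 + 256 = 258
258 = (1,1,1,0)_6 → 1⁴ + 1⁴ + 1⁴ + 0⁴ = 1 + 1 + 1 + 0 = 3
3 = (3)_6 → 3⁴ = 81
81 = (2,1,3)_6 → 2⁴ + 1⁴ + 3⁴ = 16 + 1 + 81 = 98
98 = (2,4,2)_6 → 2⁴ + 4⁴ + 2⁴ = 16 + 256 + 16 = 288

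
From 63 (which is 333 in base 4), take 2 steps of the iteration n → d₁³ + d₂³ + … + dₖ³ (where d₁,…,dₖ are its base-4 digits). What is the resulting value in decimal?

3

63 = (3,3,3)_4 → 3³ + 3³ + 3³ = 27 + 27 + 27 = 81
81 = (1,1,0,1)_4 → 1³ + 1³ + 0³ + 1³ = 1 + 1 + 0 + 1 = 3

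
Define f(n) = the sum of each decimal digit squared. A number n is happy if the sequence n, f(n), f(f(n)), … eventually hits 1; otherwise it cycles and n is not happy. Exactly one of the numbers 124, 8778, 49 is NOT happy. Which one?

124: 124 → 21 → 5 → 25 → 29 → 85 → 89 → 145 → 42 → 20 → 4 → 16 → 37 → 58 → 89  — repeats 89 (not happy)
8778: 8778 → 226 → 44 → 32 → 13 → 10 → 1  — reaches 1 (happy)
49: 49 → 97 → 130 → 10 → 1  — reaches 1 (happy)

124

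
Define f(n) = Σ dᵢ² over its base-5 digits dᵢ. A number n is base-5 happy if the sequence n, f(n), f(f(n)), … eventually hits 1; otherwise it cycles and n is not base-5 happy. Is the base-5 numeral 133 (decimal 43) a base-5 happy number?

base-5 happy

43 = (1,3,3)_5 → 1² + 3² + 3² = 19
19 = (3,4)_5 → 3² + 4² = 25
25 = (1,0,0)_5 → 1² + 0² + 0² = 1  — reached 1.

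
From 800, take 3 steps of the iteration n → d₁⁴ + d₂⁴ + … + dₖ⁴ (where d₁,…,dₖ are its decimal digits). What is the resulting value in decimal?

800 → 8⁴ + 0⁴ + 0⁴ = 4096 + 0 + 0 = 4096
4096 → 4⁴ + 0⁴ + 9⁴ + 6⁴ = 256 + 0 + 6561 + 1296 = 8113
8113 → 8⁴ + 1⁴ + 1⁴ + 3⁴ = 4096 + 1 + 1 + 81 = 4179

4179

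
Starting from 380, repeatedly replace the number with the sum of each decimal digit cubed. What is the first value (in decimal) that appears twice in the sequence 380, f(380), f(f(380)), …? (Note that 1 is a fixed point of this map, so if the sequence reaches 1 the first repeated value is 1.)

371

380 → 3³ + 8³ + 0³ = 27 + 512 + 0 = 539
539 → 5³ + 3³ + 9³ = 125 + 27 + 729 = 881
881 → 8³ + 8³ + 1³ = 512 + 512 + 1 = 1025
1025 → 1³ + 0³ + 2³ + 5³ = 1 + 0 + 8 + 125 = 134
134 → 1³ + 3³ + 4³ = 1 + 27 + 64 = 92
92 → 9³ + 2³ = 729 + 8 = 737
737 → 7³ + 3³ + 7³ = 343 + 27 + 343 = 713
713 → 7³ + 1³ + 3³ = 343 + 1 + 27 = 371
371 → 3³ + 7³ + 1³ = 27 + 343 + 1 = 371  — 371 already appeared earlier.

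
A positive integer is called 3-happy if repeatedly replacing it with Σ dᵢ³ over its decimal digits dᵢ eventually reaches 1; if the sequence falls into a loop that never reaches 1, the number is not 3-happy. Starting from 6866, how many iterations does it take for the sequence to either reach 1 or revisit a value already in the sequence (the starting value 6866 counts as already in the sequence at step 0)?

6866 → 6³ + 8³ + 6³ + 6³ = 216 + 512 + 216 + 216 = 1160
1160 → 1³ + 1³ + 6³ + 0³ = 1 + 1 + 216 + 0 = 218
218 → 2³ + 1³ + 8³ = 8 + 1 + 512 = 521
521 → 5³ + 2³ + 1³ = 125 + 8 + 1 = 134
134 → 1³ + 3³ + 4³ = 1 + 27 + 64 = 92
92 → 9³ + 2³ = 729 + 8 = 737
737 → 7³ + 3³ + 7³ = 343 + 27 + 343 = 713
713 → 7³ + 1³ + 3³ = 343 + 1 + 27 = 371
371 → 3³ + 7³ + 1³ = 27 + 343 + 1 = 371  — 371 repeats.
That took 9 steps.

9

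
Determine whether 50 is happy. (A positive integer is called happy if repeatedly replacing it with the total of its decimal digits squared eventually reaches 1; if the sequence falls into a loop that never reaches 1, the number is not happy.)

50 → 5² + 0² = 25 + 0 = 25
25 → 2² + 5² = 4 + 25 = 29
29 → 2² + 9² = 4 + 81 = 85
85 → 8² + 5² = 64 + 25 = 89
89 → 8² + 9² = 64 + 81 = 145
145 → 1² + 4² + 5² = 1 + 16 + 25 = 42
42 → 4² + 2² = 16 + 4 = 20
20 → 2² + 0² = 4 + 0 = 4
4 → 4² = 16
16 → 1² + 6² = 1 + 36 = 37
37 → 3² + 7² = 9 + 49 = 58
58 → 5² + 8² = 25 + 64 = 89  — 89 already seen; the sequence cycles without reaching 1.

not happy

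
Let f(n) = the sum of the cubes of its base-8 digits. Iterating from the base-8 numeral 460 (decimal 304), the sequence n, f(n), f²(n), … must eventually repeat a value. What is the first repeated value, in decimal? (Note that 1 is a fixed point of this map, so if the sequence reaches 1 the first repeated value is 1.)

304 = (4,6,0)_8 → 280
280 = (4,3,0)_8 → 91
91 = (1,3,3)_8 → 55
55 = (6,7)_8 → 559
559 = (1,0,5,7)_8 → 469
469 = (7,2,5)_8 → 476
476 = (7,3,4)_8 → 434
434 = (6,6,2)_8 → 440
440 = (6,7,0)_8 → 559  — 559 already appeared earlier.

559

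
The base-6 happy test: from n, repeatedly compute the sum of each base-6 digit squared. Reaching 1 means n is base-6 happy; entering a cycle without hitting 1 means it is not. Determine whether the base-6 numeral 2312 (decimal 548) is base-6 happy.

548 = (2,3,1,2)_6 → 2² + 3² + 1² + 2² = 4 + 9 + 1 + 4 = 18
18 = (3,0)_6 → 3² + 0² = 9 + 0 = 9
9 = (1,3)_6 → 1² + 3² = 1 + 9 = 10
10 = (1,4)_6 → 1² + 4² = 1 + 16 = 17
17 = (2,5)_6 → 2² + 5² = 4 + 25 = 29
29 = (4,5)_6 → 4² + 5² = 16 + 25 = 41
41 = (1,0,5)_6 → 1² + 0² + 5² = 1 + 0 + 25 = 26
26 = (4,2)_6 → 4² + 2² = 16 + 4 = 20
20 = (3,2)_6 → 3² + 2² = 9 + 4 = 13
13 = (2,1)_6 → 2² + 1² = 4 + 1 = 5
5 = (5)_6 → 5² = 25
25 = (4,1)_6 → 4² + 1² = 16 + 1 = 17  — 17 already seen; the sequence cycles without reaching 1.

not base-6 happy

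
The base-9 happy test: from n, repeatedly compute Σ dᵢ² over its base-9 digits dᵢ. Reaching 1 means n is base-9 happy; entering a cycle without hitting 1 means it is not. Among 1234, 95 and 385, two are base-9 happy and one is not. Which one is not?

1234

1234: 1234 → 42 → 52 → 74 → 68 → 74  — repeats 74 (not base-9 happy)
95: 95 → 27 → 9 → 1  — reaches 1 (base-9 happy)
385: 385 → 101 → 9 → 1  — reaches 1 (base-9 happy)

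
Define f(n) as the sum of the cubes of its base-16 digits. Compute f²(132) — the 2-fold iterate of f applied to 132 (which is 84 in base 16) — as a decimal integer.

132 = (8,4)_16 → 8³ + 4³ = 512 + 64 = 576
576 = (2,4,0)_16 → 2³ + 4³ + 0³ = 8 + 64 + 0 = 72

72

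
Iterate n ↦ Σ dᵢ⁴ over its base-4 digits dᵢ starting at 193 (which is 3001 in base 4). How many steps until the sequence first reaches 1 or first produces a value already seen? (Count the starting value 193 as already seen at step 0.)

6

193 = (3,0,0,1)_4 → 3⁴ + 0⁴ + 0⁴ + 1⁴ = 82
82 = (1,1,0,2)_4 → 1⁴ + 1⁴ + 0⁴ + 2⁴ = 18
18 = (1,0,2)_4 → 1⁴ + 0⁴ + 2⁴ = 17
17 = (1,0,1)_4 → 1⁴ + 0⁴ + 1⁴ = 2
2 = (2)_4 → 2⁴ = 16
16 = (1,0,0)_4 → 1⁴ + 0⁴ + 0⁴ = 1  — reached 1.
That took 6 steps.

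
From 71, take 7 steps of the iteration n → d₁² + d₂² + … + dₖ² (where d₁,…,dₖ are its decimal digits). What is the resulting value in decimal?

42

71 → 7² + 1² = 50
50 → 5² + 0² = 25
25 → 2² + 5² = 29
29 → 2² + 9² = 85
85 → 8² + 5² = 89
89 → 8² + 9² = 145
145 → 1² + 4² + 5² = 42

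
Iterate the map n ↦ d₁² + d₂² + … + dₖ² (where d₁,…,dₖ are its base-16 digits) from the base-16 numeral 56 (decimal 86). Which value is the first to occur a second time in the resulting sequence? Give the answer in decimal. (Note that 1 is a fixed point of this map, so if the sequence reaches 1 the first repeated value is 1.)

86 = (5,6)_16 → 5² + 6² = 61
61 = (3,13)_16 → 3² + 13² = 178
178 = (11,2)_16 → 11² + 2² = 125
125 = (7,13)_16 → 7² + 13² = 218
218 = (13,10)_16 → 13² + 10² = 269
269 = (1,0,13)_16 → 1² + 0² + 13² = 170
170 = (10,10)_16 → 10² + 10² = 200
200 = (12,8)_16 → 12² + 8² = 208
208 = (13,0)_16 → 13² + 0² = 169
169 = (10,9)_16 → 10² + 9² = 181
181 = (11,5)_16 → 11² + 5² = 146
146 = (9,2)_16 → 9² + 2² = 85
85 = (5,5)_16 → 5² + 5² = 50
50 = (3,2)_16 → 3² + 2² = 13
13 = (13)_16 → 13² = 169  — 169 already appeared earlier.

169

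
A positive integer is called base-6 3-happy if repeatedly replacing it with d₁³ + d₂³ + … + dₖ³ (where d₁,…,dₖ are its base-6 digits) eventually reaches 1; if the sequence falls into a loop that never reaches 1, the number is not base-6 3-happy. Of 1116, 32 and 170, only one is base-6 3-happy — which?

32

1116: 1116 → 126 → 54 → 28 → 128 → 62 → 73 → 9 → 28  — repeats 28 (not base-6 3-happy)
32: 32 → 133 → 92 → 43 → 3 → 27 → 91 → 36 → 1  — reaches 1 (base-6 3-happy)
170: 170 → 136 → 155 → 190 → 190  — repeats 190 (not base-6 3-happy)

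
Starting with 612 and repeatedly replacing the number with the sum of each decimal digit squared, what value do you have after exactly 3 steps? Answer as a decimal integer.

612 → 6² + 1² + 2² = 41
41 → 4² + 1² = 17
17 → 1² + 7² = 50

50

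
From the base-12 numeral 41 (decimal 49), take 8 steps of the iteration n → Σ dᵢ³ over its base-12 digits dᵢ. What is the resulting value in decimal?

49 = (4,1)_12 → 4³ + 1³ = 65
65 = (5,5)_12 → 5³ + 5³ = 250
250 = (1,8,10)_12 → 1³ + 8³ + 10³ = 1513
1513 = (10,6,1)_12 → 10³ + 6³ + 1³ = 1217
1217 = (8,5,5)_12 → 8³ + 5³ + 5³ = 762
762 = (5,3,6)_12 → 5³ + 3³ + 6³ = 368
368 = (2,6,8)_12 → 2³ + 6³ + 8³ = 736
736 = (5,1,4)_12 → 5³ + 1³ + 4³ = 190

190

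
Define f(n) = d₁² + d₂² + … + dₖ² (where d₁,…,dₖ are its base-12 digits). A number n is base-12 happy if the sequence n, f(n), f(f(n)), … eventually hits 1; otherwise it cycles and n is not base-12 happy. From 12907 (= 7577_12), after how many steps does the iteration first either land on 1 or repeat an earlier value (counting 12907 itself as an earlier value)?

12907 = (7,5,7,7)_12 → 7² + 5² + 7² + 7² = 172
172 = (1,2,4)_12 → 1² + 2² + 4² = 21
21 = (1,9)_12 → 1² + 9² = 82
82 = (6,10)_12 → 6² + 10² = 136
136 = (11,4)_12 → 11² + 4² = 137
137 = (11,5)_12 → 11² + 5² = 146
146 = (1,0,2)_12 → 1² + 0² + 2² = 5
5 = (5)_12 → 5² = 25
25 = (2,1)_12 → 2² + 1² = 5  — 5 repeats.
That took 9 steps.

9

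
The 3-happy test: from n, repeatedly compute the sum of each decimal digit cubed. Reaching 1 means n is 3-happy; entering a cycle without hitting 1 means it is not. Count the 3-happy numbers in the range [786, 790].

786: 786 → 1071 → 345 → 216 → 225 → 141 → 66 → 432 → 99 → 1458 → 702 → 351 → 153 → 153  (repeats 153)
787: 787 → 1198 → 1243 → 100 → 1  (reaches 1)
788: 788 → 1367 → 587 → 980 → 1241 → 74 → 407 → 407  (repeats 407)
789: 789 → 1584 → 702 → 351 → 153 → 153  (repeats 153)
790: 790 → 1072 → 352 → 160 → 217 → 352  (repeats 352)
3-happy: 787

1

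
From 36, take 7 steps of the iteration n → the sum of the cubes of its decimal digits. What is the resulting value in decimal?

153

36 → 3³ + 6³ = 27 + 216 = 243
243 → 2³ + 4³ + 3³ = 8 + 64 + 27 = 99
99 → 9³ + 9³ = 729 + 729 = 1458
1458 → 1³ + 4³ + 5³ + 8³ = 1 + 64 + 125 + 512 = 702
702 → 7³ + 0³ + 2³ = 343 + 0 + 8 = 351
351 → 3³ + 5³ + 1³ = 27 + 125 + 1 = 153
153 → 1³ + 5³ + 3³ = 1 + 125 + 27 = 153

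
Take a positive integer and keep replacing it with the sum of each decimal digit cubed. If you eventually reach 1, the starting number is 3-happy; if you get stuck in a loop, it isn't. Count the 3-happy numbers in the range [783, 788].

783: 783 → 882 → 1032 → 36 → 243 → 99 → 1458 → 702 → 351 → 153 → 153  — not 3-happy
784: 784 → 919 → 1459 → 919  — not 3-happy
785: 785 → 980 → 1241 → 74 → 407 → 407  — not 3-happy
786: 786 → 1071 → 345 → 216 → 225 → 141 → 66 → 432 → 99 → 1458 → 702 → 351 → 153 → 153  — not 3-happy
787: 787 → 1198 → 1243 → 100 → 1  — 3-happy
788: 788 → 1367 → 587 → 980 → 1241 → 74 → 407 → 407  — not 3-happy
3-happy: 787

1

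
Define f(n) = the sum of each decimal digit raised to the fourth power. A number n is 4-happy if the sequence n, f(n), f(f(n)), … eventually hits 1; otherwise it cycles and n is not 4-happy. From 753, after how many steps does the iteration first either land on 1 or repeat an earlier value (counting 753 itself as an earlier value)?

10

753 → 7⁴ + 5⁴ + 3⁴ = 2401 + 625 + 81 = 3107
3107 → 3⁴ + 1⁴ + 0⁴ + 7⁴ = 81 + 1 + 0 + 2401 = 2483
2483 → 2⁴ + 4⁴ + 8⁴ + 3⁴ = 16 + 256 + 4096 + 81 = 4449
4449 → 4⁴ + 4⁴ + 4⁴ + 9⁴ = 256 + 256 + 256 + 6561 = 7329
7329 → 7⁴ + 3⁴ + 2⁴ + 9⁴ = 2401 + 81 + 16 + 6561 = 9059
9059 → 9⁴ + 0⁴ + 5⁴ + 9⁴ = 6561 + 0 + 625 + 6561 = 13747
13747 → 1⁴ + 3⁴ + 7⁴ + 4⁴ + 7⁴ = 1 + 81 + 2401 + 256 + 2401 = 5140
5140 → 5⁴ + 1⁴ + 4⁴ + 0⁴ = 625 + 1 + 256 + 0 = 882
882 → 8⁴ + 8⁴ + 2⁴ = 4096 + 4096 + 16 = 8208
8208 → 8⁴ + 2⁴ + 0⁴ + 8⁴ = 4096 + 16 + 0 + 4096 = 8208  — 8208 repeats.
That took 10 steps.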